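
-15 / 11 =-1.36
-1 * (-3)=3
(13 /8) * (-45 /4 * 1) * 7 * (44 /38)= -45045 /304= -148.17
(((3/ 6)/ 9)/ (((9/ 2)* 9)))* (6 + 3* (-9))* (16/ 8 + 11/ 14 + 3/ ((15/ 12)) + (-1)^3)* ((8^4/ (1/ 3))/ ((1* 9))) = -600064/ 3645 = -164.63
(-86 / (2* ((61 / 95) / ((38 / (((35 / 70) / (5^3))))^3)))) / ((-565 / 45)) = 31521391875000000 / 6893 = 4572956894675.76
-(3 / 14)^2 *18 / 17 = -81 / 1666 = -0.05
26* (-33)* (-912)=782496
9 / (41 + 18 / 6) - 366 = -365.80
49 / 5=9.80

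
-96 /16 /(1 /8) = -48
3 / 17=0.18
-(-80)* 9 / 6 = 120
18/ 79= 0.23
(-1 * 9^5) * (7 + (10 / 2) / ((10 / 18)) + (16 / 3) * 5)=-2519424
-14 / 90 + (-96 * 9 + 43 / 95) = -738466 / 855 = -863.70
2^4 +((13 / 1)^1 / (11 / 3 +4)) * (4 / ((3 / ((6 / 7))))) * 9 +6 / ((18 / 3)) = 5545 / 161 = 34.44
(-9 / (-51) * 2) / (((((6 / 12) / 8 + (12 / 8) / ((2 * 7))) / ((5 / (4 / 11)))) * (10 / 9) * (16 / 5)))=10395 / 1292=8.05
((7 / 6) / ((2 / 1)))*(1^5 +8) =21 / 4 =5.25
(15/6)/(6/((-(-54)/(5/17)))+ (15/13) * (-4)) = -1989/3646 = -0.55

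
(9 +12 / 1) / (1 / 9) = 189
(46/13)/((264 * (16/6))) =23/4576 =0.01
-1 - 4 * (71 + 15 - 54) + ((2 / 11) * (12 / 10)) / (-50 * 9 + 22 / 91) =-72596313 / 562760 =-129.00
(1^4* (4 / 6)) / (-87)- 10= -2612 / 261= -10.01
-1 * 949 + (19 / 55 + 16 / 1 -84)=-55916 / 55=-1016.65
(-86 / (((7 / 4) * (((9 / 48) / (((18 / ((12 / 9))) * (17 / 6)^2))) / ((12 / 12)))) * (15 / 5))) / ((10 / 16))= -1590656 / 105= -15149.10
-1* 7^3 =-343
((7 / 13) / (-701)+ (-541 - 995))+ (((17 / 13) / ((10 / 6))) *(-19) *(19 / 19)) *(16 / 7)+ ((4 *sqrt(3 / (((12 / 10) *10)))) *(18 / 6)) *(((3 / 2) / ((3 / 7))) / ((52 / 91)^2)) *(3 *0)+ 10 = -497593879 / 318955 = -1560.08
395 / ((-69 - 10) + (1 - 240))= -395 / 318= -1.24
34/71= 0.48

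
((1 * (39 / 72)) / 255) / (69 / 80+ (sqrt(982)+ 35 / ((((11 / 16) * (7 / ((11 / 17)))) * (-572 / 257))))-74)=-6045873262 / 177041002937561-723076640 * sqrt(982) / 1593369026438049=-0.00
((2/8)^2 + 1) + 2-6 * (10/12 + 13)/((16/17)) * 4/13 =-5007/208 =-24.07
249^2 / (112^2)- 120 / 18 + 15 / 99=-650927 / 413952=-1.57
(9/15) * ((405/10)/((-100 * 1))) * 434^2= -11442627/250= -45770.51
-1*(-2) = 2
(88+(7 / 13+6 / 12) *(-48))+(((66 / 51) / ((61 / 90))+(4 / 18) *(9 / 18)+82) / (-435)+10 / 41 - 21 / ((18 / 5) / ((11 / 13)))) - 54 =-89721029843 / 4327805430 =-20.73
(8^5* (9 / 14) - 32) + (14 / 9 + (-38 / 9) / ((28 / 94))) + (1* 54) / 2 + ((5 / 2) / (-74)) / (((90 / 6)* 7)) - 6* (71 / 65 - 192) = 4483423727 / 202020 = 22192.97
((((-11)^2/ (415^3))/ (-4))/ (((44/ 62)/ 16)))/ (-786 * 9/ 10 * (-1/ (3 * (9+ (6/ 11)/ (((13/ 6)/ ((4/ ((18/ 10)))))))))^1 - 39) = 466147/ 700210360200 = 0.00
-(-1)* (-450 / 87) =-150 / 29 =-5.17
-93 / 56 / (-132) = 31 / 2464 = 0.01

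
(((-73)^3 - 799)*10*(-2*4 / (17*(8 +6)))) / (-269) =-2227520 / 4573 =-487.10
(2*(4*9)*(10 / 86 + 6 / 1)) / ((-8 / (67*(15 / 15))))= -158589 / 43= -3688.12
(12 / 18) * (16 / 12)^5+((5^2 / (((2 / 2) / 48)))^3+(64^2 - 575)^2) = 1268749736537 / 729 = 1740397443.81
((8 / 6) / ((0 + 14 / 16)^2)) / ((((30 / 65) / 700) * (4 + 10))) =83200 / 441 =188.66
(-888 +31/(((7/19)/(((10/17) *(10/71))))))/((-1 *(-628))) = -1860953/1326493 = -1.40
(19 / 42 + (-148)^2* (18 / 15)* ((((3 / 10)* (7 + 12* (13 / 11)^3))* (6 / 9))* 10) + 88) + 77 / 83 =32696150253413 / 23199330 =1409357.52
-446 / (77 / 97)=-43262 / 77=-561.84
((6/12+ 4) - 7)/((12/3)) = -5/8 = -0.62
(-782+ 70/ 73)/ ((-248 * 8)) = 0.39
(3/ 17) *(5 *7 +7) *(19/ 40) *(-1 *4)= -1197/ 85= -14.08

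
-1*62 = -62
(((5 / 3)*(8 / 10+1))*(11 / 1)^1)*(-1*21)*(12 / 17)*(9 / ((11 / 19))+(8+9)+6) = -320544 / 17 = -18855.53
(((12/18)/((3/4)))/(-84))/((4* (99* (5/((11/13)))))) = -1/221130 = -0.00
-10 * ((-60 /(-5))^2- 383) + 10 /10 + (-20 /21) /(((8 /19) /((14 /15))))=21500 /9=2388.89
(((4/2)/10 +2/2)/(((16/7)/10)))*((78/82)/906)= 273/49528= 0.01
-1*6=-6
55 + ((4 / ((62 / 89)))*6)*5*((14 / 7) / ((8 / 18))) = 25735 / 31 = 830.16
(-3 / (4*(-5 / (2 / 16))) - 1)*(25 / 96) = -785 / 3072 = -0.26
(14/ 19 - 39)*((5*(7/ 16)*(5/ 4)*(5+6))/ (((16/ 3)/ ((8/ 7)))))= -599775/ 2432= -246.62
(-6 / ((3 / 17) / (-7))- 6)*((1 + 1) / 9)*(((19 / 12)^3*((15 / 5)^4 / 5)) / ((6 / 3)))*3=4972.78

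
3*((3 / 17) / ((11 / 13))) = 0.63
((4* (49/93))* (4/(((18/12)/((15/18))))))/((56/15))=350/279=1.25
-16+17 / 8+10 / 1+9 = 41 / 8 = 5.12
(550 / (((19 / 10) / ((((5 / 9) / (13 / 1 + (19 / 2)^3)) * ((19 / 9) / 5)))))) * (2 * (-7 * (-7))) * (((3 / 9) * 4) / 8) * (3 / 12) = 49000 / 153819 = 0.32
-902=-902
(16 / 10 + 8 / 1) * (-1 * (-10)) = 96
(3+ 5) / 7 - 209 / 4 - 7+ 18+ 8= -899 / 28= -32.11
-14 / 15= -0.93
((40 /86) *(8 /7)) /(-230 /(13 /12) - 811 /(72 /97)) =-149760 /367638691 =-0.00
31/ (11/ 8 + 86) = 248/ 699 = 0.35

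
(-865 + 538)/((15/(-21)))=457.80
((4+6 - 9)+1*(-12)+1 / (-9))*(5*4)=-2000 / 9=-222.22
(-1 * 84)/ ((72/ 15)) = -35/ 2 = -17.50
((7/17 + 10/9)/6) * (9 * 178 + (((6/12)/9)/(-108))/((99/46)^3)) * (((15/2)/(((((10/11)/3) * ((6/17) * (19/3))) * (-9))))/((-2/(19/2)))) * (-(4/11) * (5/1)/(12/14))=-5040.24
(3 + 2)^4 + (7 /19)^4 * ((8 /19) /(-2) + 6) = 1547825985 /2476099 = 625.11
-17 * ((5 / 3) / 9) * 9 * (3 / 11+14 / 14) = -1190 / 33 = -36.06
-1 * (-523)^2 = -273529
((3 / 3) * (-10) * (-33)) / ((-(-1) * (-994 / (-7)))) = 165 / 71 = 2.32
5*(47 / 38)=235 / 38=6.18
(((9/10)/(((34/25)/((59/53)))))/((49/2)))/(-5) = -531/88298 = -0.01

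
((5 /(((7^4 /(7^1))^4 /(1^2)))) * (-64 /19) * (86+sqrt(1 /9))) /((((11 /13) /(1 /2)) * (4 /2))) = -38480 /1239783867861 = -0.00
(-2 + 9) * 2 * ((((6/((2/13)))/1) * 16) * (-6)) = -52416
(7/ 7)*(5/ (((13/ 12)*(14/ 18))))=540/ 91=5.93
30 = 30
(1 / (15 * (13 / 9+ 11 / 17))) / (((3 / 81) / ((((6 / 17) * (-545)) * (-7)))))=185409 / 160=1158.81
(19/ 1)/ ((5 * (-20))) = -19/ 100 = -0.19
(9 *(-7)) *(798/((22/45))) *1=-1131165/11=-102833.18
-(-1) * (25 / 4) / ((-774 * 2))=-25 / 6192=-0.00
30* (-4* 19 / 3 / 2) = -380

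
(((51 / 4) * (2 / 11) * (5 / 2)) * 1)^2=33.59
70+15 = 85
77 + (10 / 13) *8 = 1081 / 13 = 83.15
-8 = -8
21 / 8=2.62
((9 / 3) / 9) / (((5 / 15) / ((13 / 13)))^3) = 9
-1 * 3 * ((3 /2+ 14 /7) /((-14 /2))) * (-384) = -576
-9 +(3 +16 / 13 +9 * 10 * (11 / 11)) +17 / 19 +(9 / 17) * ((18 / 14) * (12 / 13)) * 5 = 89.27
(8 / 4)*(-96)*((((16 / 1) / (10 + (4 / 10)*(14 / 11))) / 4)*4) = -84480 / 289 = -292.32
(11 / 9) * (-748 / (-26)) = 4114 / 117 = 35.16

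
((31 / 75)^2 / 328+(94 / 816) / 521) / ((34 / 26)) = 0.00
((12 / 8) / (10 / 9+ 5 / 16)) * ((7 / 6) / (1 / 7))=1764 / 205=8.60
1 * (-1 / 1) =-1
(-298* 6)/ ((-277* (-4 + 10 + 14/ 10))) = 8940/ 10249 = 0.87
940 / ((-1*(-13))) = 940 / 13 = 72.31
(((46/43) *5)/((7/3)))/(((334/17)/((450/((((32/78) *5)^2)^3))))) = 37147377884877/52708769792000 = 0.70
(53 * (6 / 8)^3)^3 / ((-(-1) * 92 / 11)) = 32233805901 / 24117248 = 1336.55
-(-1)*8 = 8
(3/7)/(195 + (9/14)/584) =1168/531443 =0.00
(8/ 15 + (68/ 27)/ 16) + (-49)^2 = 1296913/ 540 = 2401.69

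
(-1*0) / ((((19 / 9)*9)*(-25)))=0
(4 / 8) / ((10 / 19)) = 0.95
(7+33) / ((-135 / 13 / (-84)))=2912 / 9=323.56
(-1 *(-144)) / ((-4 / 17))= -612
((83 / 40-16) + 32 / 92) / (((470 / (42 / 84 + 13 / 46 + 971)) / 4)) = -112.29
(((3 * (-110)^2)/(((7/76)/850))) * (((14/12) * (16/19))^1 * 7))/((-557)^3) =-2303840000/172808693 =-13.33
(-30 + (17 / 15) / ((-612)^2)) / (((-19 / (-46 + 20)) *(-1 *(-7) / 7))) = -128887187 / 3139560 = -41.05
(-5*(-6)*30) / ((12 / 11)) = 825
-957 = -957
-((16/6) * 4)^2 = -1024/9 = -113.78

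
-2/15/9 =-2/135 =-0.01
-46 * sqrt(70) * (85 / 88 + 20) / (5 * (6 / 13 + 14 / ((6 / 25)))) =-330993 * sqrt(70) / 100892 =-27.45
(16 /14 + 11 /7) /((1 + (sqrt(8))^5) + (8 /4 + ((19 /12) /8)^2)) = -4904487936 /19476480126089 + 206561083392 * sqrt(2) /19476480126089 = 0.01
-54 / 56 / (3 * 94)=-0.00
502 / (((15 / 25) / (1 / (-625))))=-502 / 375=-1.34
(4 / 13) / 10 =2 / 65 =0.03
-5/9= -0.56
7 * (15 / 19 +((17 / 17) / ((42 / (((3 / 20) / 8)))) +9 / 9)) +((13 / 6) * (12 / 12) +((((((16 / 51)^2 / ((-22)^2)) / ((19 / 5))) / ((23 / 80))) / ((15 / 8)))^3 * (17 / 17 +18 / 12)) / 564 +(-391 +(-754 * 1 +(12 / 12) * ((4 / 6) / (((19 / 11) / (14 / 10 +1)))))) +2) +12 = -1115.38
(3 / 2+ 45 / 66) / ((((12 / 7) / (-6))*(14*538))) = -3 / 2959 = -0.00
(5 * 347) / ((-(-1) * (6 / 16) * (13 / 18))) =83280 / 13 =6406.15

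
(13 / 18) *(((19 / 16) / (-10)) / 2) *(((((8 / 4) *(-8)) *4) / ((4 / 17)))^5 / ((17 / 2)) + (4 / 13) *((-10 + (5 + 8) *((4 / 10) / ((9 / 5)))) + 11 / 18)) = 21631794675959 / 2880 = 7511039818.04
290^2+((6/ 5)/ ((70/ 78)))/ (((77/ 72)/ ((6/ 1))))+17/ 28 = 4533427077/ 53900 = 84108.11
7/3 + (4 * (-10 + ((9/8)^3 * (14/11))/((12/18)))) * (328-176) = -2336395/528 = -4424.99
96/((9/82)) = 2624/3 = 874.67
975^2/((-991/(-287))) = 272829375/991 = 275307.14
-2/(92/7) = -7/46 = -0.15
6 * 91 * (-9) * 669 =-3287466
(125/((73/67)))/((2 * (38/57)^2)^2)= 145.20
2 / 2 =1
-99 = -99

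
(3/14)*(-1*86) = -129/7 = -18.43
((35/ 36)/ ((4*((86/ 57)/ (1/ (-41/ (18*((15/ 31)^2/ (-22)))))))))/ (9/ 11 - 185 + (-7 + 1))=-448875/ 113419403392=-0.00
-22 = -22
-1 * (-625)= 625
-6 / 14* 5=-15 / 7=-2.14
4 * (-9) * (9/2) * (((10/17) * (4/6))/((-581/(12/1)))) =12960/9877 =1.31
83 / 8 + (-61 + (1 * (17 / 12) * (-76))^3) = -269597071 / 216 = -1248134.59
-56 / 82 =-28 / 41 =-0.68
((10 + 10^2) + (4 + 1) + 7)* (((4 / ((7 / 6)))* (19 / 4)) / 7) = 13908 / 49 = 283.84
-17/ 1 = -17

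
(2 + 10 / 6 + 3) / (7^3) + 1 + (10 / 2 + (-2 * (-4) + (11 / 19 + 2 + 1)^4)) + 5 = 24551948195 / 134100309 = 183.09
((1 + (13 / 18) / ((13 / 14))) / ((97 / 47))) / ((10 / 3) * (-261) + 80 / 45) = -376 / 378979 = -0.00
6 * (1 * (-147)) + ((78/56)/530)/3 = -13088867/14840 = -882.00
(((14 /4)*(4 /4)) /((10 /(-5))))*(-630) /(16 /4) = 2205 /8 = 275.62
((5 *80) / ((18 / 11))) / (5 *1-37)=-275 / 36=-7.64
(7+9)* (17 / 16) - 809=-792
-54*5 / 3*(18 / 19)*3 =-4860 / 19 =-255.79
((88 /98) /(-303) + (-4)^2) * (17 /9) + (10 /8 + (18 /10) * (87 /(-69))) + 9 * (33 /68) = 17536415453 /522465930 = 33.56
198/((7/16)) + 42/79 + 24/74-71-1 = 7804386/20461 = 381.43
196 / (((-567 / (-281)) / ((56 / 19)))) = 440608 / 1539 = 286.29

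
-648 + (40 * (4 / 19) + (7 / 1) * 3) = -11753 / 19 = -618.58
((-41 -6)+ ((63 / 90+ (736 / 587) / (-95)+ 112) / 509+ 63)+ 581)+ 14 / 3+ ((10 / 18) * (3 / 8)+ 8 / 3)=604.76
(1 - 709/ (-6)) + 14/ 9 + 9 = 2335/ 18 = 129.72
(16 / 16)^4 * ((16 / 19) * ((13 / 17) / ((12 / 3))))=52 / 323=0.16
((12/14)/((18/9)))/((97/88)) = 264/679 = 0.39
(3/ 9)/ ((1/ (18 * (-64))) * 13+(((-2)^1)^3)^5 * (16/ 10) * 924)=-0.00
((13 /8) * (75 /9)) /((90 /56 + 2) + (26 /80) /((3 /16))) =11375 /4486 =2.54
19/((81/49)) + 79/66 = 22615/1782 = 12.69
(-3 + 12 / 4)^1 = 0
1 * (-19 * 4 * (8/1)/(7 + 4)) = -608/11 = -55.27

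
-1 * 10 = -10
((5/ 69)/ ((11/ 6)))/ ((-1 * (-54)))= 5/ 6831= 0.00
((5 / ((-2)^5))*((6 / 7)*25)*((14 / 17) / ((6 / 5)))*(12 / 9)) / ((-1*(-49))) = -625 / 9996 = -0.06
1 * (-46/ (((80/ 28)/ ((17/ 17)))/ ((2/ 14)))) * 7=-161/ 10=-16.10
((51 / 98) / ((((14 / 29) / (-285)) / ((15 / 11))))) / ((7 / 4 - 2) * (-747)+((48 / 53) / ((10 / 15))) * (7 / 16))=-12411275 / 5550083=-2.24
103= 103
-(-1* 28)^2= -784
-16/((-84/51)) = 9.71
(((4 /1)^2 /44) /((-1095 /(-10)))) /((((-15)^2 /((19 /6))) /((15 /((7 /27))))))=76 /28105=0.00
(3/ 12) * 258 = 129/ 2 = 64.50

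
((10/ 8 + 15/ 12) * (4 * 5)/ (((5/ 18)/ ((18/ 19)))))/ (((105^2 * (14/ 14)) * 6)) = 12/ 4655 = 0.00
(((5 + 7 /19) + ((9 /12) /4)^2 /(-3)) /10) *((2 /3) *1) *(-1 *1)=-1737 /4864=-0.36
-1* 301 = -301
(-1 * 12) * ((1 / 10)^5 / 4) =-3 / 100000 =-0.00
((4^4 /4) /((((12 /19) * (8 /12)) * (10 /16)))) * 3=3648 /5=729.60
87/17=5.12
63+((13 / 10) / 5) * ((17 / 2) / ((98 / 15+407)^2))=9696258657 / 153908836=63.00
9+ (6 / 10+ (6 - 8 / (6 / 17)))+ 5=-31 / 15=-2.07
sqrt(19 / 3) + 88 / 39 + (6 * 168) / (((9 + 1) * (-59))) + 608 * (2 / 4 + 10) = sqrt(57) / 3 + 73454224 / 11505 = 6387.06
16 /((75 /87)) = 464 /25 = 18.56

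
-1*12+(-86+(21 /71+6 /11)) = -97.16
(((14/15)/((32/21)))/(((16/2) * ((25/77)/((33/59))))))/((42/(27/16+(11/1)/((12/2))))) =0.01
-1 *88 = -88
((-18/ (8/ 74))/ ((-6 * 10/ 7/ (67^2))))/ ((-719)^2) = 3487953/ 20678440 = 0.17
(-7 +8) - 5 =-4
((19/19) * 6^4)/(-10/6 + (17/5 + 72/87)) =281880/557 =506.07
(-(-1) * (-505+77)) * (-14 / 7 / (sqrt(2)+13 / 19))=-211432 / 553+309016 * sqrt(2) / 553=407.93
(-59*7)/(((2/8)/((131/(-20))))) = 54103/5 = 10820.60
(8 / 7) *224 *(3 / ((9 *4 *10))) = 2.13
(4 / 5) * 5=4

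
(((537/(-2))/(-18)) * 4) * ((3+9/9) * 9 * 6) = 12888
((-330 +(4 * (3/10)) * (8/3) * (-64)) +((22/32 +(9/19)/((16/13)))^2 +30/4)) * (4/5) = -60780851/144400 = -420.92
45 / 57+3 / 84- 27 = -13925 / 532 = -26.17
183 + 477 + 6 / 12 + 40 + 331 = 2063 / 2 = 1031.50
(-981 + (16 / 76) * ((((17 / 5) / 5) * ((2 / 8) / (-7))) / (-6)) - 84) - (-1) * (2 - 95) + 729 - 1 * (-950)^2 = -18013433533 / 19950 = -902929.00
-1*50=-50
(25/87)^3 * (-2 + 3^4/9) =109375/658503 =0.17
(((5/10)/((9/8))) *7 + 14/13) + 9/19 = 10363/2223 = 4.66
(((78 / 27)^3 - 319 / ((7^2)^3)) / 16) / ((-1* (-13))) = 2067566273 / 17839353168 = 0.12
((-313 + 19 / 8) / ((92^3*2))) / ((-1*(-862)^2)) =2485 / 9257591140352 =0.00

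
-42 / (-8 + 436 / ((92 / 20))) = -483 / 998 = -0.48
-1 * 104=-104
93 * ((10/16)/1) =465/8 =58.12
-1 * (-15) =15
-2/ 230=-1/ 115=-0.01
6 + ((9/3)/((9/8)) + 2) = 32/3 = 10.67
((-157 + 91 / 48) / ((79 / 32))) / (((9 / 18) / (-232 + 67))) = 1637900 / 79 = 20732.91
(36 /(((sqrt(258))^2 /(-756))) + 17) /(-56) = 3805 /2408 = 1.58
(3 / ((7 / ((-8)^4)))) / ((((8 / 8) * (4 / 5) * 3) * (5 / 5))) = 5120 / 7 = 731.43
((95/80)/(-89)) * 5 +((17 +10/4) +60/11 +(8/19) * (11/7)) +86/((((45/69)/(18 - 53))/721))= -20797473180739/6249936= -3327629.78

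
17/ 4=4.25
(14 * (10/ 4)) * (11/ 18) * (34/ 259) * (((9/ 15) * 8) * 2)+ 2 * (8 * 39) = 72256/ 111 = 650.95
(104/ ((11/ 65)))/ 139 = 6760/ 1529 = 4.42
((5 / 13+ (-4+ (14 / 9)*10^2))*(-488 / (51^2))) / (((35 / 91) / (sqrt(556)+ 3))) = -17350352*sqrt(139) / 117045-8675176 / 39015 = -1970.04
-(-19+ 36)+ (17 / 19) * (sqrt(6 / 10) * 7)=-17+ 119 * sqrt(15) / 95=-12.15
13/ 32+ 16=525/ 32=16.41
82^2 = 6724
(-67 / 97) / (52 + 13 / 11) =-737 / 56745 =-0.01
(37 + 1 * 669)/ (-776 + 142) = -353/ 317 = -1.11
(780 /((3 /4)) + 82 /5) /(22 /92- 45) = -242972 /10295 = -23.60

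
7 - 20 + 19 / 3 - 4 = -32 / 3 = -10.67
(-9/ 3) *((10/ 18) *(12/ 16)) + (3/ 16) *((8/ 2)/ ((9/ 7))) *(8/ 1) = 41/ 12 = 3.42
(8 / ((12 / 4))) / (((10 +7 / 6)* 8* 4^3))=1 / 2144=0.00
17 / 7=2.43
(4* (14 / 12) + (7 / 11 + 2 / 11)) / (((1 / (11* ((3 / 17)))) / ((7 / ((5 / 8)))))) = 10136 / 85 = 119.25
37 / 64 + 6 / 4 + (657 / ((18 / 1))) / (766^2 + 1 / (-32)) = 2.08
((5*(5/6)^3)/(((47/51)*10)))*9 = 2125/752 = 2.83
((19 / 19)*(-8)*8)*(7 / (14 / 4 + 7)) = -128 / 3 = -42.67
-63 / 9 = -7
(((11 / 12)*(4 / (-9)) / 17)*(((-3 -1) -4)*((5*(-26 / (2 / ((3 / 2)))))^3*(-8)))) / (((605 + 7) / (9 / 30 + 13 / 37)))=145606175 / 96237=1513.00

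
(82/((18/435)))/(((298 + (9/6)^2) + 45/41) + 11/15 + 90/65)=63373700/9704827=6.53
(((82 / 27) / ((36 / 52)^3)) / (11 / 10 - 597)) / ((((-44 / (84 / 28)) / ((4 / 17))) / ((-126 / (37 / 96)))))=-807089920 / 10018968003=-0.08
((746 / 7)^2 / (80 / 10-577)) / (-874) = 0.02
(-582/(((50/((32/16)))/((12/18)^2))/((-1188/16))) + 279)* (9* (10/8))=235629/20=11781.45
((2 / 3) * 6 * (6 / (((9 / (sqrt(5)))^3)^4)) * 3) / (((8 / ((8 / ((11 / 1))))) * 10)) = 12500 / 345191655699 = 0.00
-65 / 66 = -0.98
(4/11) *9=36/11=3.27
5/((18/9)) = 5/2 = 2.50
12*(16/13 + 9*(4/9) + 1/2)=894/13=68.77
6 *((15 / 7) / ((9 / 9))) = 90 / 7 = 12.86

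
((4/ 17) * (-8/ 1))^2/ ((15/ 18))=6144/ 1445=4.25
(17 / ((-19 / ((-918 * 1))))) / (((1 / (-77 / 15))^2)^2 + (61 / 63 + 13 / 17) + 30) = 83935548750438 / 3242934849317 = 25.88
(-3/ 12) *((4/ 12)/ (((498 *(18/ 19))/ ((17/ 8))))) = -323/ 860544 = -0.00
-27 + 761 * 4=3017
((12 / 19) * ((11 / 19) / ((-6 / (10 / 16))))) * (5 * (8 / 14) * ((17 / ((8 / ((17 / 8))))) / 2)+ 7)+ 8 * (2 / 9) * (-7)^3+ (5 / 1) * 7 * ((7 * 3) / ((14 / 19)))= 1127208277 / 2911104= 387.21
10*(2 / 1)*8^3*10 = 102400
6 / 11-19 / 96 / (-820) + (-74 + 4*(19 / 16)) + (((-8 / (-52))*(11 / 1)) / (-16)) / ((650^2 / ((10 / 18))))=-9802865337869 / 142681968000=-68.70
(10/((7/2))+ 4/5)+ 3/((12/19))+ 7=2157/140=15.41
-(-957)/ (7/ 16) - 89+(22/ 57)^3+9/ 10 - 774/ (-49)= 191941279843/ 90744570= 2115.18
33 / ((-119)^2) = 33 / 14161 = 0.00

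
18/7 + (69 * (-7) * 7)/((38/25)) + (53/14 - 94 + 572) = -231418/133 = -1739.98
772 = 772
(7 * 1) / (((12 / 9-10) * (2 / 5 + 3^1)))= -105 / 442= -0.24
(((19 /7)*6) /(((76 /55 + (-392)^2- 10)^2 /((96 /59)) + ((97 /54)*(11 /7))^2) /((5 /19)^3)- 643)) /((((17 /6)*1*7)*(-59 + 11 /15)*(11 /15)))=-811923750000 /33639758190179362338314663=-0.00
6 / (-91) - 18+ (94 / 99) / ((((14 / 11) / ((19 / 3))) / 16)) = 141356 / 2457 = 57.53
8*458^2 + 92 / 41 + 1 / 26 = 1788869825 / 1066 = 1678114.28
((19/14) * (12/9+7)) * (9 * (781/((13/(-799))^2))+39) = 355246738250/1183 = 300293100.80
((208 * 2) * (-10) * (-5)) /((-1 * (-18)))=10400 /9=1155.56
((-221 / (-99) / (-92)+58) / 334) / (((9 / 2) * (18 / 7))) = 3696301 / 246407832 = 0.02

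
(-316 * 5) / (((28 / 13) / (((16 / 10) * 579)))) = -4757064 / 7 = -679580.57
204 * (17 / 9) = 1156 / 3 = 385.33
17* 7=119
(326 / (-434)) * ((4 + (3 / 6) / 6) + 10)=-27547 / 2604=-10.58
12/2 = 6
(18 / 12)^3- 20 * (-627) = 100347 / 8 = 12543.38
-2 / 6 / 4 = -0.08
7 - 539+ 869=337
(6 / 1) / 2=3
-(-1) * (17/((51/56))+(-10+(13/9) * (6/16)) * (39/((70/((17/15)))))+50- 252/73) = 36327409/613200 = 59.24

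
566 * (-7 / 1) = -3962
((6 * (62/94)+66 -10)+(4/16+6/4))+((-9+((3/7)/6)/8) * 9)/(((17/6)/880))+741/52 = -25056.73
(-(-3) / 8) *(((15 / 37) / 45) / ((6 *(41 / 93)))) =31 / 24272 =0.00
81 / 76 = 1.07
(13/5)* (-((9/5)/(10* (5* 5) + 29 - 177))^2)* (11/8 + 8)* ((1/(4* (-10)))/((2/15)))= 1053/739840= 0.00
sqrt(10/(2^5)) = sqrt(5)/4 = 0.56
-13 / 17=-0.76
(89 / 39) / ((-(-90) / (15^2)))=445 / 78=5.71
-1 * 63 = -63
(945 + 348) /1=1293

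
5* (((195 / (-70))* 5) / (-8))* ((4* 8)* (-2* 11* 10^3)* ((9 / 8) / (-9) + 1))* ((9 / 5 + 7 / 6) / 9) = -15908750 / 9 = -1767638.89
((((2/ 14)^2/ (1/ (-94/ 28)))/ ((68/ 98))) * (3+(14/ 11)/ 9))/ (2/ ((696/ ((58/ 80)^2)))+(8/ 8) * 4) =-23387200/ 301707483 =-0.08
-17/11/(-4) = 17/44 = 0.39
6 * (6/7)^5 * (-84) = -559872/2401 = -233.18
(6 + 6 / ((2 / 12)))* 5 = 210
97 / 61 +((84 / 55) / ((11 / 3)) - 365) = -13396268 / 36905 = -362.99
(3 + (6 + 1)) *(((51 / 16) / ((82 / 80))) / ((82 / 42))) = 26775 / 1681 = 15.93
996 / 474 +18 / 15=3.30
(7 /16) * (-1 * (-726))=2541 /8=317.62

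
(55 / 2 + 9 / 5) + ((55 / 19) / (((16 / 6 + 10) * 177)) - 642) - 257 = -92618564 / 106495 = -869.70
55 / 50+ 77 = 781 / 10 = 78.10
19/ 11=1.73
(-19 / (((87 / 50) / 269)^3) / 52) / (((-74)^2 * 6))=-5778704234375 / 140632534692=-41.09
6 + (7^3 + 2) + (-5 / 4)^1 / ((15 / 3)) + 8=1435 / 4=358.75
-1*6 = -6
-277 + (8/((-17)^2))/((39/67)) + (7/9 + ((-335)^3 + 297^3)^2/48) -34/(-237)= 28915696783570420561/10684908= 2706218601374.05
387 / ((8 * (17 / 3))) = 1161 / 136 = 8.54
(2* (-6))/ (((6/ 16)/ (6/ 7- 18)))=3840/ 7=548.57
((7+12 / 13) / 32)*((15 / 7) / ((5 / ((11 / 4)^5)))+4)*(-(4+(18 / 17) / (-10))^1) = -3489929945 / 50692096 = -68.85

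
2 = 2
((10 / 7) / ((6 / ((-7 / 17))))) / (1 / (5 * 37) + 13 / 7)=-6475 / 123012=-0.05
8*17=136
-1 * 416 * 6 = -2496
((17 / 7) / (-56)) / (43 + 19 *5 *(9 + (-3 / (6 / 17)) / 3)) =-51 / 739508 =-0.00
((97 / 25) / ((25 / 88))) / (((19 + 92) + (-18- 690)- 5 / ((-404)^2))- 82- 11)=-126655616 / 6398809375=-0.02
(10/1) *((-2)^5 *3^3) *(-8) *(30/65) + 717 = 424041/13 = 32618.54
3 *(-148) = -444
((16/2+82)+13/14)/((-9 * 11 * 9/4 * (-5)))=2546/31185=0.08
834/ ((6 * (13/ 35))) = 4865/ 13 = 374.23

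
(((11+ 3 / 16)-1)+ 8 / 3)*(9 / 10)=1851 / 160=11.57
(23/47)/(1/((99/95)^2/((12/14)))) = 525987/848350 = 0.62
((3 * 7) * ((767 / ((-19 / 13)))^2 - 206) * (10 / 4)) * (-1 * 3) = -31294139625 / 722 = -43343683.69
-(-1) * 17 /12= 17 /12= 1.42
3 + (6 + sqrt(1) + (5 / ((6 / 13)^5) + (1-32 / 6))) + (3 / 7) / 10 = 66530179 / 272160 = 244.45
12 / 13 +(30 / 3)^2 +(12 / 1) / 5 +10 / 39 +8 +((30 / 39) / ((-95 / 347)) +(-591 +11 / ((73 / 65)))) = -127777324 / 270465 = -472.44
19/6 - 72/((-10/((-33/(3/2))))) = -4657/30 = -155.23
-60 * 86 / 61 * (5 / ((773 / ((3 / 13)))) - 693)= 35933940720 / 612989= 58620.86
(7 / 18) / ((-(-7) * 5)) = 1 / 90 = 0.01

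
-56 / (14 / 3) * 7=-84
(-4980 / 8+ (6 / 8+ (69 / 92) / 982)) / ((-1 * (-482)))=-2442231 / 1893296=-1.29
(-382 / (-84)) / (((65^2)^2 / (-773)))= -147643 / 749726250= -0.00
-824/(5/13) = -10712/5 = -2142.40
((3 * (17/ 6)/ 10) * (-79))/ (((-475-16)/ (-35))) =-9401/ 1964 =-4.79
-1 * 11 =-11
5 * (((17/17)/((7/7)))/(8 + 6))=5/14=0.36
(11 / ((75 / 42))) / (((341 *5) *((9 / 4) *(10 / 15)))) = 28 / 11625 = 0.00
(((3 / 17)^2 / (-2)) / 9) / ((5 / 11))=-11 / 2890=-0.00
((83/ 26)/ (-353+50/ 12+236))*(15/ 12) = -1245/ 35204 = -0.04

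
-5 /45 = -1 /9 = -0.11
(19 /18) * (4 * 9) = 38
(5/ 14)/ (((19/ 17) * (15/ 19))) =17/ 42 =0.40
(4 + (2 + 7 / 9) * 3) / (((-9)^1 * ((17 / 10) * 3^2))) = -370 / 4131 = -0.09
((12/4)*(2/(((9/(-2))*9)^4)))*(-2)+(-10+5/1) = -71744599/14348907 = -5.00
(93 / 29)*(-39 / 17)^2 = 141453 / 8381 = 16.88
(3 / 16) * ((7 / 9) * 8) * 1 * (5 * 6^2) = 210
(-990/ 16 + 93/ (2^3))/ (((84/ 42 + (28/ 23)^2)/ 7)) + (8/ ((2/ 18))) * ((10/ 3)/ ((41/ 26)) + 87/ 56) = 114918061/ 704872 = 163.03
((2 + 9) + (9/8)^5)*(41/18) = 29.16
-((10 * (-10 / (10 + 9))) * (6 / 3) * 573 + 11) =114391 / 19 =6020.58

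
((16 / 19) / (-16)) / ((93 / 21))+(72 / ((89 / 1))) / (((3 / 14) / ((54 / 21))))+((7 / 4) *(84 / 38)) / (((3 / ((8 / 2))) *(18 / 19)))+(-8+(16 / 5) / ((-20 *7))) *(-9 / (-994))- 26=-448590913202 / 41033848275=-10.93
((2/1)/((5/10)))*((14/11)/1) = 56/11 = 5.09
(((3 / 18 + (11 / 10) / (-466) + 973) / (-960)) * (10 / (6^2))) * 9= -13604837 / 5368320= -2.53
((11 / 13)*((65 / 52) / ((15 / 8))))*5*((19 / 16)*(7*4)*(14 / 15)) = 10241 / 117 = 87.53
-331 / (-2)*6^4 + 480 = 214968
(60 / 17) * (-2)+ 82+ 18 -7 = 1461 / 17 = 85.94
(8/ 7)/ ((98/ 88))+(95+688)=268921/ 343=784.03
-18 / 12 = -3 / 2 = -1.50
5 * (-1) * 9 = -45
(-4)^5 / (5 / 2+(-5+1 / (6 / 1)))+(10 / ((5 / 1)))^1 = 3086 / 7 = 440.86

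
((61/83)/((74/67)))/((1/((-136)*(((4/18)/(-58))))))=277916/801531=0.35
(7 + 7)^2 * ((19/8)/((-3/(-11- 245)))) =119168/3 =39722.67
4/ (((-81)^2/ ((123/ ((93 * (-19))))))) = -164/ 3864429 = -0.00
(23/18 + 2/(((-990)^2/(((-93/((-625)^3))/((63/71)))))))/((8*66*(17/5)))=802592468262269/1127593564453125000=0.00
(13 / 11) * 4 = 52 / 11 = 4.73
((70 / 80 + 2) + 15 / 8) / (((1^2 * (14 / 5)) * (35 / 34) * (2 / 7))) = 323 / 56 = 5.77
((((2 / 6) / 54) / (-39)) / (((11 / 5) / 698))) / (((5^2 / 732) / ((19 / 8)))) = -404491 / 115830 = -3.49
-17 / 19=-0.89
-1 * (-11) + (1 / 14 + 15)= 365 / 14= 26.07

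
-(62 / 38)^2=-961 / 361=-2.66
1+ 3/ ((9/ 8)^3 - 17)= 6439/ 7975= 0.81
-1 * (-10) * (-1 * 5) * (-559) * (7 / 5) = 39130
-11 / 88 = -1 / 8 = -0.12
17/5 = 3.40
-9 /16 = -0.56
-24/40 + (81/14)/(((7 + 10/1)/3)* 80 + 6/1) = -56661/96460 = -0.59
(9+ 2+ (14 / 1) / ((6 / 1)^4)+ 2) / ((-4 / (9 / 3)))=-8431 / 864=-9.76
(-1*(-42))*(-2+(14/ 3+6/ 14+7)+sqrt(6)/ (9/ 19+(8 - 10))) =424 - 798*sqrt(6)/ 29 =356.60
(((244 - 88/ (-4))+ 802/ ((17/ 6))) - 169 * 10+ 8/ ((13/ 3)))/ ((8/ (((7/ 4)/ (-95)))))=88109/ 33592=2.62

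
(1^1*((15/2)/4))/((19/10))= 75/76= 0.99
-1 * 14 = -14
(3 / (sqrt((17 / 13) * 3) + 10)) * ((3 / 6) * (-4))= -780 / 1249 + 6 * sqrt(663) / 1249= -0.50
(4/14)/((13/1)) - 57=-5185/91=-56.98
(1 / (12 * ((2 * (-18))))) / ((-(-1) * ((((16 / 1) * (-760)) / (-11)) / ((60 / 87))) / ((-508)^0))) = -11 / 7617024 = -0.00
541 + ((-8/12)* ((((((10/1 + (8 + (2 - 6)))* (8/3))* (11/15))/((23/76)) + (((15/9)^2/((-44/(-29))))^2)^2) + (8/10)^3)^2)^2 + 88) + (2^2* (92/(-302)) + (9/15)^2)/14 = -411780926083452080511684148621760135743023629457986230001562795751/5659037570789297384318666883098206856110669824000000000000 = -72765186.82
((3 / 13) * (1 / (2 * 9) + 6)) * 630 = 11445 / 13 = 880.38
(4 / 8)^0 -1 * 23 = -22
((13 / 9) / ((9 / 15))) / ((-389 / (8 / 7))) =-520 / 73521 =-0.01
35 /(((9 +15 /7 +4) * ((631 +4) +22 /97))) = 23765 /6531402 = 0.00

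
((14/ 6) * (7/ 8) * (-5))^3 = -14706125/ 13824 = -1063.81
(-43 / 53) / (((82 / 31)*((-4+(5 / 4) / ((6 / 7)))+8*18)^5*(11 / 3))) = -15921266688 / 10780807825933544678125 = -0.00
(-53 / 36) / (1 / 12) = -53 / 3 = -17.67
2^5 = 32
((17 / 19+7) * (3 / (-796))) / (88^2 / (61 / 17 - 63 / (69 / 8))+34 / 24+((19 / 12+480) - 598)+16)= 326925 / 23984781062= 0.00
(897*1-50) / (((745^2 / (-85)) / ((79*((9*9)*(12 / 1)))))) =-1105670412 / 111005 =-9960.55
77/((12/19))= 1463/12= 121.92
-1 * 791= -791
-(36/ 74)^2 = -324/ 1369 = -0.24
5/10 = 1/2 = 0.50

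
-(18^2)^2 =-104976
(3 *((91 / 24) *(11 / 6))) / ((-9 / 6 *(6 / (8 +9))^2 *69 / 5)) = -1446445 / 178848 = -8.09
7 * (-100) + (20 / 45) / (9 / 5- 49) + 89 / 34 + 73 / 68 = -25142659 / 36108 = -696.32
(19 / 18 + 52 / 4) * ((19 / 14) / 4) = 4807 / 1008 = 4.77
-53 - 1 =-54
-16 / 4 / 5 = -4 / 5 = -0.80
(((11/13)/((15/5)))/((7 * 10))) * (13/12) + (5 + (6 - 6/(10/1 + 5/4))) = 26387/2520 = 10.47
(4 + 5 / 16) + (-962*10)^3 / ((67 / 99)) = -1410198970747377 / 1072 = -1315484114503.15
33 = 33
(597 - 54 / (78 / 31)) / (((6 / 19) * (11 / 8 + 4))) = 4408 / 13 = 339.08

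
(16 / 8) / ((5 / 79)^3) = 986078 / 125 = 7888.62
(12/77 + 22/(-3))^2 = 2748964/53361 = 51.52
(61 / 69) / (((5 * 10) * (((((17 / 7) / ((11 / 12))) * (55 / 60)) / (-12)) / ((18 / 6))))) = -2562 / 9775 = -0.26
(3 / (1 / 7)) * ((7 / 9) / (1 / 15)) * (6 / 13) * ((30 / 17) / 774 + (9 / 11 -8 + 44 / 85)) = -78745352 / 104533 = -753.31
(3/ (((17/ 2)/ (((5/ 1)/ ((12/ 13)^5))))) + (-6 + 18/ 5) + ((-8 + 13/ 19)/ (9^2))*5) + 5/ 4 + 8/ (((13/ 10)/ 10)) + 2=18740484673/ 290234880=64.57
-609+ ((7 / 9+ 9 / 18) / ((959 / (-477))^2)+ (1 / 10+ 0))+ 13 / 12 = -33522402499 / 55180860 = -607.50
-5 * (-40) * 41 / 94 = 4100 / 47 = 87.23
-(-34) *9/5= 306/5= 61.20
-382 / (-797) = 382 / 797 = 0.48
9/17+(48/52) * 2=525/221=2.38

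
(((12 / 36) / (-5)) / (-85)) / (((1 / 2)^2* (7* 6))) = 2 / 26775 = 0.00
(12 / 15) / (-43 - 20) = -4 / 315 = -0.01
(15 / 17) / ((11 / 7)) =105 / 187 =0.56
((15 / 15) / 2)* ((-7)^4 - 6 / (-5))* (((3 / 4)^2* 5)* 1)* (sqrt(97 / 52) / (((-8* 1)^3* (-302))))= 108099* sqrt(1261) / 128647168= 0.03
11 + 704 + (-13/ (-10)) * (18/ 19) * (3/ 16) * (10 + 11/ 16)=918359/ 1280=717.47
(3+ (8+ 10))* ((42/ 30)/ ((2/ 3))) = 441/ 10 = 44.10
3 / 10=0.30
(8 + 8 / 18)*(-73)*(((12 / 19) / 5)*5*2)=-2336 / 3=-778.67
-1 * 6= -6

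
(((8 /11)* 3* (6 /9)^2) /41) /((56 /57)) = 76 /3157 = 0.02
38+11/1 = 49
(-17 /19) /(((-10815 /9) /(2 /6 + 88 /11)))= 85 /13699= 0.01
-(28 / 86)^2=-196 / 1849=-0.11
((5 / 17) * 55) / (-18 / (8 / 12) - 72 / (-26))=-715 / 1071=-0.67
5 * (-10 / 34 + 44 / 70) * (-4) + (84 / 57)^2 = -4.52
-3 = -3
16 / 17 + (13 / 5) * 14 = 3174 / 85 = 37.34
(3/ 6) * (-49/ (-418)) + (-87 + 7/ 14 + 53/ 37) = -85.01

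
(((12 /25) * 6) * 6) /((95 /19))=432 /125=3.46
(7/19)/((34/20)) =70/323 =0.22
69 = 69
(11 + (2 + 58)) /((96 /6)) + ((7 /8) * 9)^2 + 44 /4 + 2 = 5085 /64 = 79.45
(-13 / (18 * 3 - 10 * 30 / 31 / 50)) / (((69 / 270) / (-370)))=1118325 / 3197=349.80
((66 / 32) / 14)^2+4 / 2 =101441 / 50176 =2.02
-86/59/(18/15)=-215/177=-1.21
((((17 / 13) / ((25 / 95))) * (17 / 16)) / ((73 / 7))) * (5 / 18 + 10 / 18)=38437 / 91104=0.42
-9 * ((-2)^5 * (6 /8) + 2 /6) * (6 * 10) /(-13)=-12780 /13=-983.08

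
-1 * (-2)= 2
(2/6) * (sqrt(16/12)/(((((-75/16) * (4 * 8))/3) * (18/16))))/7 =-8 * sqrt(3)/14175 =-0.00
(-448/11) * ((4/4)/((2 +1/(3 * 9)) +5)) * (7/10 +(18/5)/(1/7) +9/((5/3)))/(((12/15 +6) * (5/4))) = -1893024/88825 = -21.31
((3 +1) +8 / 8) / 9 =5 / 9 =0.56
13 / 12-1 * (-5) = 73 / 12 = 6.08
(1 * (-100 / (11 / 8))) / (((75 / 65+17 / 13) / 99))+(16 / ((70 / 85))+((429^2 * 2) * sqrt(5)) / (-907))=-20339 / 7-368082 * sqrt(5) / 907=-3813.02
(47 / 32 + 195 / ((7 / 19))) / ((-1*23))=-118889 / 5152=-23.08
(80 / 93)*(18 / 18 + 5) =160 / 31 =5.16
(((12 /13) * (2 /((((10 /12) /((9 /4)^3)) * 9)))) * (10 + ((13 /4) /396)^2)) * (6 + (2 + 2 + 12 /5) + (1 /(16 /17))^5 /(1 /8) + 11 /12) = 324898620375279 /479828377600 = 677.11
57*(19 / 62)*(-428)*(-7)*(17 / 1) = 27579678 / 31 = 889667.03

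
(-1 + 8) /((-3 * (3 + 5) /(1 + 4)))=-35 /24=-1.46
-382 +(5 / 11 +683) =3316 / 11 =301.45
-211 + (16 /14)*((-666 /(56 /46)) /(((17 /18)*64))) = -1475035 /6664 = -221.34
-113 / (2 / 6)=-339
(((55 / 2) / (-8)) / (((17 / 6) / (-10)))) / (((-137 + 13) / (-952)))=5775 / 62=93.15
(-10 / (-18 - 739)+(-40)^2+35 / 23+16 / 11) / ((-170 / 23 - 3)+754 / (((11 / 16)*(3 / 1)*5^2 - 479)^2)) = -14359267441086071 / 93046310744409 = -154.32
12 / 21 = 4 / 7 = 0.57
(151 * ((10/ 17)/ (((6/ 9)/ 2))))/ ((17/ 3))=13590/ 289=47.02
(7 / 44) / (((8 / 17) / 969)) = 115311 / 352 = 327.59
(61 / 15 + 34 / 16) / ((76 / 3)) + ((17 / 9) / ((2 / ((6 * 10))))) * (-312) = -53746457 / 3040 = -17679.76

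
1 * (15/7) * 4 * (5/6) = 50/7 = 7.14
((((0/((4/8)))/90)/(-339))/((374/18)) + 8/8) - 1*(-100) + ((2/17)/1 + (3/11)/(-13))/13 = 3192138/31603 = 101.01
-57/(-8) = 57/8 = 7.12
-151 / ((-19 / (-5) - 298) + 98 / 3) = 2265 / 3923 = 0.58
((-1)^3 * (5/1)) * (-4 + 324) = -1600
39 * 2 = 78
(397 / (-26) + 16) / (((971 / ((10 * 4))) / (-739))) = -280820 / 12623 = -22.25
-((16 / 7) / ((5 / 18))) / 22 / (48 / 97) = -0.76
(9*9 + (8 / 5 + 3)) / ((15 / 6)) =856 / 25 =34.24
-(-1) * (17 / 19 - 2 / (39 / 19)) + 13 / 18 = 2857 / 4446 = 0.64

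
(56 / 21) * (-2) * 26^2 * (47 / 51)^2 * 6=-47785088 / 2601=-18371.81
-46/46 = -1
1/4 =0.25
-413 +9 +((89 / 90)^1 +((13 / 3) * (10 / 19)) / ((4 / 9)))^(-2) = -11062521731 / 27384289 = -403.97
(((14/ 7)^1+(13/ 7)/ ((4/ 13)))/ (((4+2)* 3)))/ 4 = 25/ 224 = 0.11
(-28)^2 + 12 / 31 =24316 / 31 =784.39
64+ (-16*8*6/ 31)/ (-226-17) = 160960/ 2511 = 64.10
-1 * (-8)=8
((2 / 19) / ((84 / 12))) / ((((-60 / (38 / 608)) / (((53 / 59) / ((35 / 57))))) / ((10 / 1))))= -53 / 231280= -0.00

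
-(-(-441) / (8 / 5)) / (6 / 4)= -735 / 4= -183.75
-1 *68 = -68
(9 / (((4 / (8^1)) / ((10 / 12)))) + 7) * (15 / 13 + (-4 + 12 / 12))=-528 / 13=-40.62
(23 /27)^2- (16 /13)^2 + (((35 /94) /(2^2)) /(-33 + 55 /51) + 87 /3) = 2127295835783 /75414781728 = 28.21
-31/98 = -0.32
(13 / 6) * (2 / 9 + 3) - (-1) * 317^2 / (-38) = -1353020 / 513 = -2637.47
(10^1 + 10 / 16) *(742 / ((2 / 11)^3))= 41973085 / 32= 1311658.91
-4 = -4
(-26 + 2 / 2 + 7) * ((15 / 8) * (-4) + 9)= -27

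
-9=-9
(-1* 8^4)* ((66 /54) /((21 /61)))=-2748416 /189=-14541.88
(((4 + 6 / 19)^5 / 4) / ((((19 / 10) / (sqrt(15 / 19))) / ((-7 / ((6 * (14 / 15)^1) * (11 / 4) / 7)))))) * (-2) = 648794725600 * sqrt(285) / 9832589129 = 1113.94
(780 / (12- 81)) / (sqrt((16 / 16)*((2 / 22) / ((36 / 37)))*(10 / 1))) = -156*sqrt(4070) / 851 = -11.69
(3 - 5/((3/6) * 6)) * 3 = 4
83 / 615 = 0.13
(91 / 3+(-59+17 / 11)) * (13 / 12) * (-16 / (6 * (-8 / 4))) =-39.18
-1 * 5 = -5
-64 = -64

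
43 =43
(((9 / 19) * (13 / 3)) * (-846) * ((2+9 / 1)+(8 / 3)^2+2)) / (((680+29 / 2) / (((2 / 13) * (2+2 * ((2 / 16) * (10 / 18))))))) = -1310078 / 79173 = -16.55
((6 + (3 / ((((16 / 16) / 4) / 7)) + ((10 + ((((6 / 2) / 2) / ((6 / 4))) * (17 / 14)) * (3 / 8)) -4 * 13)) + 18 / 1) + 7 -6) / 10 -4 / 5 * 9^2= -58.05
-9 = -9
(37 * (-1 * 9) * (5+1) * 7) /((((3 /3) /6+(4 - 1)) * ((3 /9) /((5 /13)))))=-1258740 /247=-5096.11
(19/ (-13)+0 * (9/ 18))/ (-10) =19/ 130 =0.15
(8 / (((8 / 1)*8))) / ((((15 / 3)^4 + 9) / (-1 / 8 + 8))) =63 / 40576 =0.00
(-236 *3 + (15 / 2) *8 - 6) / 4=-327 / 2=-163.50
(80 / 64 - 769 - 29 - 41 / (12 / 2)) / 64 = -9643 / 768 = -12.56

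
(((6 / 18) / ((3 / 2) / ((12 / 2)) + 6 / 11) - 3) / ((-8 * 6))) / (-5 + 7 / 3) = -271 / 13440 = -0.02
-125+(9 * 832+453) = 7816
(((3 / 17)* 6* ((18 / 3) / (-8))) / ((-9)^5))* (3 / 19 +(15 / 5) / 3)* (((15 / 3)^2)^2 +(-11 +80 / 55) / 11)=75520 / 7770411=0.01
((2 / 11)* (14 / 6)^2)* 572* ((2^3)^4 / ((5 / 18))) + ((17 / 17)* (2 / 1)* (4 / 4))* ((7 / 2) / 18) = 751435811 / 90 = 8349286.79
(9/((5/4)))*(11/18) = 4.40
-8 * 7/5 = -56/5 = -11.20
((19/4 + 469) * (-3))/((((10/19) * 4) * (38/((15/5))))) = -3411/64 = -53.30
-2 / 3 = -0.67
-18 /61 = -0.30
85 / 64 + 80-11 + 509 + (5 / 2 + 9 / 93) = 1154539 / 1984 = 581.92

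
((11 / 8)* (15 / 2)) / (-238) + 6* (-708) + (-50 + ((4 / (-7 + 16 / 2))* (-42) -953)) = -20635717 / 3808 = -5419.04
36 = 36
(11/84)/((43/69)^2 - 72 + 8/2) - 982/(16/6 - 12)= 948296997/9013172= 105.21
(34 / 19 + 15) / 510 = 319 / 9690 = 0.03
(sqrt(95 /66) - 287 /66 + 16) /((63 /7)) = sqrt(6270) /594 + 769 /594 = 1.43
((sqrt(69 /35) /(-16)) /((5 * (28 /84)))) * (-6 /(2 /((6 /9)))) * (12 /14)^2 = 27 * sqrt(2415) /17150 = 0.08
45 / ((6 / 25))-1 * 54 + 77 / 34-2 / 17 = 2306 / 17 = 135.65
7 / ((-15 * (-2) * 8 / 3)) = 7 / 80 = 0.09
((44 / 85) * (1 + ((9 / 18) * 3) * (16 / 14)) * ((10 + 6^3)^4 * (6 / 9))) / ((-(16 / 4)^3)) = -68153796898 / 1785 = -38181398.82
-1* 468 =-468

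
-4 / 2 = -2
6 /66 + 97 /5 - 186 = -9158 /55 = -166.51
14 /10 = 7 /5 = 1.40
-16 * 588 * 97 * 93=-84869568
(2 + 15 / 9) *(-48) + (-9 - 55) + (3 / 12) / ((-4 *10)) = -38401 / 160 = -240.01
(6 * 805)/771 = 1610/257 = 6.26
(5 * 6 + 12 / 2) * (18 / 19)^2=32.31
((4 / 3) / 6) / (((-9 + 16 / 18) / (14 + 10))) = -0.66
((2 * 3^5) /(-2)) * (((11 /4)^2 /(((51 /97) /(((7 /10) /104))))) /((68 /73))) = -485806167 /19235840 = -25.26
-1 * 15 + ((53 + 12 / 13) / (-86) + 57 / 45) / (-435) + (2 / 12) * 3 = -52893751 / 3647475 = -14.50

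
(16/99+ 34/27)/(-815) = -422/242055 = -0.00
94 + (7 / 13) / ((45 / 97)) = 55669 / 585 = 95.16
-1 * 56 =-56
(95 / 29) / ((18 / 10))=475 / 261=1.82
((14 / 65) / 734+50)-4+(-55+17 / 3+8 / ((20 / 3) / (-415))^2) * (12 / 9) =8869957003 / 214695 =41314.22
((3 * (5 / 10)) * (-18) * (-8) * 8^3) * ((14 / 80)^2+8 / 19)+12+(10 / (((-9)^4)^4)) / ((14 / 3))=102614128267830232692347 / 2053764042644123775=49963.93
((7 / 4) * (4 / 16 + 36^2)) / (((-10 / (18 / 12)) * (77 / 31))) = -96441 / 704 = -136.99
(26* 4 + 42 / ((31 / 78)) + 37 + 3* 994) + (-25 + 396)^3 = 1583109230 / 31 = 51068039.68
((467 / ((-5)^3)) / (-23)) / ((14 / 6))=1401 / 20125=0.07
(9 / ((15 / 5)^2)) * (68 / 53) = 68 / 53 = 1.28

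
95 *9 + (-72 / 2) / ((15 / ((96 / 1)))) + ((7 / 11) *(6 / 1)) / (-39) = 446519 / 715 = 624.50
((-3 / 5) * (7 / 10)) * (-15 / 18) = 7 / 20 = 0.35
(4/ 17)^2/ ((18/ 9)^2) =4/ 289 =0.01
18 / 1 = 18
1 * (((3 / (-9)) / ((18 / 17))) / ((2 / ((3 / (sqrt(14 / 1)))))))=-17 * sqrt(14) / 504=-0.13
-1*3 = -3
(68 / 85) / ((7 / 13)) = 52 / 35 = 1.49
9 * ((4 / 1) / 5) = 36 / 5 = 7.20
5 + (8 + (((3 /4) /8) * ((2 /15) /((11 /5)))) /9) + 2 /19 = 394435 /30096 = 13.11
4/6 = 0.67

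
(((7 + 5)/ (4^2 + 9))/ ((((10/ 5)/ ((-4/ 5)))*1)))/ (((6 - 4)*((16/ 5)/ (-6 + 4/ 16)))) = 69/ 400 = 0.17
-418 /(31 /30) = -404.52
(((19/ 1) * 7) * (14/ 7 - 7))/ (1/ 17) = -11305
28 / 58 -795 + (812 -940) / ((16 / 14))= -26289 / 29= -906.52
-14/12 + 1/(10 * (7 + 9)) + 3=883/480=1.84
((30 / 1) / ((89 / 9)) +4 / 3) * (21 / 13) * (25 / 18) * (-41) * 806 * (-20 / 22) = 235770500 / 801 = 294345.19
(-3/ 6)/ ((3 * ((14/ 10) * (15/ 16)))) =-8/ 63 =-0.13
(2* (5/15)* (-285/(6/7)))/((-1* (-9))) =-665/27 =-24.63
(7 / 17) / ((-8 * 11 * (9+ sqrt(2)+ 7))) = -7 / 23749+ 7 * sqrt(2) / 379984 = -0.00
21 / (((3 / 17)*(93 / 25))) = 31.99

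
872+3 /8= 6979 /8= 872.38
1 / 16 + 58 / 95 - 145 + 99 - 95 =-213297 / 1520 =-140.33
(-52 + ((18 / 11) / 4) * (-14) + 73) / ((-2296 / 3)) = -9 / 451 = -0.02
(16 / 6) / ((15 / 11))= 88 / 45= 1.96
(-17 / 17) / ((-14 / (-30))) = -15 / 7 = -2.14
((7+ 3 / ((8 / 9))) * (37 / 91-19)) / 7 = -35109 / 1274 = -27.56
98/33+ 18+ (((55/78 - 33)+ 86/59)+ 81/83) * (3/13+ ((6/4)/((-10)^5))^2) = 30759606025320456121/2184845520000000000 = 14.08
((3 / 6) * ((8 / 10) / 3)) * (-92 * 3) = -184 / 5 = -36.80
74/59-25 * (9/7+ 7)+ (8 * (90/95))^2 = -22132584/149093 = -148.45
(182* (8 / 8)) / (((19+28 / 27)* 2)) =2457 / 541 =4.54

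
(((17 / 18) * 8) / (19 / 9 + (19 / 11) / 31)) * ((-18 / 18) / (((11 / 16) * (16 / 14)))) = -2108 / 475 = -4.44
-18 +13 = -5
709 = 709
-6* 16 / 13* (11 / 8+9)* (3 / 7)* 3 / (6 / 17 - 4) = 76194 / 2821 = 27.01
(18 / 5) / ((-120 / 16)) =-12 / 25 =-0.48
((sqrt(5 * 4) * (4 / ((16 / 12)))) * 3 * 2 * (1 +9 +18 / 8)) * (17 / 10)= 7497 * sqrt(5) / 10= 1676.38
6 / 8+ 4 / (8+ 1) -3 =-65 / 36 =-1.81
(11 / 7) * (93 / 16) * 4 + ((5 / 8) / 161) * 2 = 1681 / 46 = 36.54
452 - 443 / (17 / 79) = -27313 / 17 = -1606.65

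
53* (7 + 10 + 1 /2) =1855 /2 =927.50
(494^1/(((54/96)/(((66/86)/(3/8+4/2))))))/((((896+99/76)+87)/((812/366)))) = 1129576448/1765968849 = 0.64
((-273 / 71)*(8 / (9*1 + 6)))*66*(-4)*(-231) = -125060.15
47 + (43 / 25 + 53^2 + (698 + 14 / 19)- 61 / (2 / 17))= 2886059 / 950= 3037.96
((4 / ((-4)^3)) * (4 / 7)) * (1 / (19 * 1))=-1 / 532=-0.00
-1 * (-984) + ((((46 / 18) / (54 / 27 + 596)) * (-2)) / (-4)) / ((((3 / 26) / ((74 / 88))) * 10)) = 984.00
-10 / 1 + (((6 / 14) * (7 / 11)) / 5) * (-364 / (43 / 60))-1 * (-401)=171839 / 473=363.30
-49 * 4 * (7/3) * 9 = -4116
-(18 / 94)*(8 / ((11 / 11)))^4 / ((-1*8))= 4608 / 47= 98.04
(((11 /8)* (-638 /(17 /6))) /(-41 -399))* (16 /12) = 319 /340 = 0.94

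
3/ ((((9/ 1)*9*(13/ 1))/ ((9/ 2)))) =1/ 78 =0.01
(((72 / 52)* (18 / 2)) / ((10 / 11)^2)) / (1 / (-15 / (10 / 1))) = -29403 / 1300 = -22.62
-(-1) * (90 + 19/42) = 3799/42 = 90.45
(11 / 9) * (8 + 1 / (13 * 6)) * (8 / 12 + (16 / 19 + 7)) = 3334375 / 40014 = 83.33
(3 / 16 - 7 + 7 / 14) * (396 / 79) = -9999 / 316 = -31.64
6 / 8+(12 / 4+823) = 3307 / 4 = 826.75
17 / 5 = 3.40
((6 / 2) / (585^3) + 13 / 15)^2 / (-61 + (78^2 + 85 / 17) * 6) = 0.00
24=24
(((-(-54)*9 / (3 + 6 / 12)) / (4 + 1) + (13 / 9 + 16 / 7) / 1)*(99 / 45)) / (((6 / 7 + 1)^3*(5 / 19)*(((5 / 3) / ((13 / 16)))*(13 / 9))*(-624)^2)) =101621443 / 2851530240000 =0.00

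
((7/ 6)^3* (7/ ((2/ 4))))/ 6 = 2401/ 648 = 3.71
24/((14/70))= 120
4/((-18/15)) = -10/3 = -3.33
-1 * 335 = -335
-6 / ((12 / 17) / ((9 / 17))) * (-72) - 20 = 304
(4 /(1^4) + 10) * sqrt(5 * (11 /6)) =7 * sqrt(330) /3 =42.39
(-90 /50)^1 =-9 /5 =-1.80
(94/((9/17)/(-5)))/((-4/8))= 1775.56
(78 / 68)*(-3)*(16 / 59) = -936 / 1003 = -0.93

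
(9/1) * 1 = 9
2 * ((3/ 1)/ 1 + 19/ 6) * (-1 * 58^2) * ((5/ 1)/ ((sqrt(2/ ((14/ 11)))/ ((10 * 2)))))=-12446800 * sqrt(77)/ 33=-3309703.84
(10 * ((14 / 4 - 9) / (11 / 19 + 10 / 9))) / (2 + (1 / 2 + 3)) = -1710 / 289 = -5.92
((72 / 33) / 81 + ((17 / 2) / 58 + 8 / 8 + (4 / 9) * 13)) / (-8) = -239485 / 275616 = -0.87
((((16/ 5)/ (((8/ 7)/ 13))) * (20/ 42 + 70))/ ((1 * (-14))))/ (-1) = 3848/ 21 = 183.24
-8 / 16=-1 / 2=-0.50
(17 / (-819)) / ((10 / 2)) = -17 / 4095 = -0.00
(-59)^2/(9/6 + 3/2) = 3481/3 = 1160.33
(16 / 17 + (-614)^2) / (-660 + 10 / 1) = -246498 / 425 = -580.00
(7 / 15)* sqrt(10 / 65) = 7* sqrt(26) / 195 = 0.18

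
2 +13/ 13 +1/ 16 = 49/ 16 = 3.06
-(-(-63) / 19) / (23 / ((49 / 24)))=-1029 / 3496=-0.29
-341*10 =-3410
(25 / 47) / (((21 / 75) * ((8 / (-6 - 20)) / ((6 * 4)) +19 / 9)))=146250 / 161539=0.91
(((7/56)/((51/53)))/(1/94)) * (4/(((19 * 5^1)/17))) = 2491/285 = 8.74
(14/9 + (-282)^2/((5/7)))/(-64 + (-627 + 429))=-2505041/5895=-424.94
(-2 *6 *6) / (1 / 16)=-1152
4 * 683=2732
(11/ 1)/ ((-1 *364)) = -11/ 364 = -0.03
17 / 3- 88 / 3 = -71 / 3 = -23.67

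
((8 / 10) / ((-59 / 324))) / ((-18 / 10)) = 144 / 59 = 2.44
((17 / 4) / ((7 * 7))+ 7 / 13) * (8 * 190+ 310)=1457595 / 1274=1144.11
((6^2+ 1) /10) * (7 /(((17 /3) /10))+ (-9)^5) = -37134051 /170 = -218435.59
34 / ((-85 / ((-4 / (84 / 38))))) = 76 / 105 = 0.72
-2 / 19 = -0.11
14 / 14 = 1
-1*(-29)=29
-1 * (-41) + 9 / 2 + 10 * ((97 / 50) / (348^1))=79267 / 1740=45.56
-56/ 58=-28/ 29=-0.97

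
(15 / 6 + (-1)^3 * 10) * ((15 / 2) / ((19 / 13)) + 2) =-53.49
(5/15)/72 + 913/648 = 229/162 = 1.41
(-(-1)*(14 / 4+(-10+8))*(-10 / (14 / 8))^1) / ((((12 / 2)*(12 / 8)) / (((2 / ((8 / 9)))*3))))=-45 / 7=-6.43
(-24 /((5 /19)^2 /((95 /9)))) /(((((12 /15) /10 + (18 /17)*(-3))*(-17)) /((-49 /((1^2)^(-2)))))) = 480130 /141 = 3405.18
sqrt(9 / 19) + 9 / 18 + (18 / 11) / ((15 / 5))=3* sqrt(19) / 19 + 23 / 22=1.73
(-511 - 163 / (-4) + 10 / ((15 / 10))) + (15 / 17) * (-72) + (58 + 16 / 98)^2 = 1398808069 / 489804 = 2855.85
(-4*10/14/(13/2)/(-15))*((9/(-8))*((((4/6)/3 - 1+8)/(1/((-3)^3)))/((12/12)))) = 45/7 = 6.43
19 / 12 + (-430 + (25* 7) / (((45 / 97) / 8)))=93217 / 36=2589.36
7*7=49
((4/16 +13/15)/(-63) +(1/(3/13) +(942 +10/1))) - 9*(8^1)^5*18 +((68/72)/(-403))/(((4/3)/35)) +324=-16169144334347/3046680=-5307135.75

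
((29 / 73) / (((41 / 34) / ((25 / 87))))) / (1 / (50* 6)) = 85000 / 2993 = 28.40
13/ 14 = 0.93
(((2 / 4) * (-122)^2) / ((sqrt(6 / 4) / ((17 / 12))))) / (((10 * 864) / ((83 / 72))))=5250331 * sqrt(6) / 11197440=1.15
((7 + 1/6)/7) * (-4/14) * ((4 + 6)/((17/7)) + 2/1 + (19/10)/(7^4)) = -107386609/60000990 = -1.79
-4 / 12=-0.33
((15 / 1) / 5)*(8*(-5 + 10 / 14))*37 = -26640 / 7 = -3805.71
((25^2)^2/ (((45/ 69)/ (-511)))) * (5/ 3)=-4591015625/ 9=-510112847.22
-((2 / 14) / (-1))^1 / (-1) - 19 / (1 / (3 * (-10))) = 3989 / 7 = 569.86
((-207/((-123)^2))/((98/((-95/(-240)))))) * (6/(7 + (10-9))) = -437/10543232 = -0.00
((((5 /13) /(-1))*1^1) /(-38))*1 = 5 /494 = 0.01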